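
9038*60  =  542280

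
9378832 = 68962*136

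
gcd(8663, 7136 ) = 1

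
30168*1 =30168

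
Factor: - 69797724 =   -  2^2*3^1*5816477^1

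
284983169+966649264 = 1251632433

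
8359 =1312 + 7047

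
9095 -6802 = 2293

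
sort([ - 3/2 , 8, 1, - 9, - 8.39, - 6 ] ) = [  -  9,-8.39,-6, - 3/2,  1, 8 ]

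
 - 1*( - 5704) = 5704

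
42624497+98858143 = 141482640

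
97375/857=113 + 534/857  =  113.62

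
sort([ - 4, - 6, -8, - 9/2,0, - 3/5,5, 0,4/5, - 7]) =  [ - 8,-7, - 6, - 9/2,-4, - 3/5 , 0,0,4/5  ,  5]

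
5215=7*745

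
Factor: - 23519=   -  29^1*811^1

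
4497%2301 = 2196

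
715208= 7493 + 707715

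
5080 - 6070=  -990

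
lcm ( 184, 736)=736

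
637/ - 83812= -1 +83175/83812 = - 0.01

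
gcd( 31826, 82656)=2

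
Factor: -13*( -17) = 221  =  13^1 *17^1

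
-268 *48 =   -  12864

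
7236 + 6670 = 13906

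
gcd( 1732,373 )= 1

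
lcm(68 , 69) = 4692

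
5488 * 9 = 49392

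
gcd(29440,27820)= 20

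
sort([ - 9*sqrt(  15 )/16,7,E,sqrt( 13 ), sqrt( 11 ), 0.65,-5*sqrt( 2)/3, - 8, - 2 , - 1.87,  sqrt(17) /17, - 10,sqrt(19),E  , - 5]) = [  -  10,  -  8,-5,  -  5*sqrt(2) /3,  -  9*sqrt( 15)/16,-2,-1.87,sqrt( 17 )/17,0.65,E, E,sqrt(11),sqrt( 13),  sqrt(19 ), 7 ] 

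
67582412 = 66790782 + 791630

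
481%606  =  481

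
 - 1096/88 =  - 13 + 6/11 = - 12.45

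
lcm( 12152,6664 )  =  206584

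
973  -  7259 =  - 6286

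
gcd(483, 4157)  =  1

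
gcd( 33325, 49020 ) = 215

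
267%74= 45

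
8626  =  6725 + 1901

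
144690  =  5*28938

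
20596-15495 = 5101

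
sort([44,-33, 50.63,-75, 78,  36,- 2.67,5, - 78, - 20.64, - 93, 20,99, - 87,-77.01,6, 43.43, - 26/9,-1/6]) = [  -  93, - 87, - 78,-77.01, - 75, - 33, -20.64,-26/9, - 2.67, -1/6,5, 6 , 20, 36, 43.43, 44, 50.63,78, 99 ] 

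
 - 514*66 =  - 33924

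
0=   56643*0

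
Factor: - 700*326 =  - 2^3*5^2*7^1*163^1 = -228200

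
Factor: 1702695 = 3^1*5^1*113513^1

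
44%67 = 44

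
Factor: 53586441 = 3^4*19^1*34819^1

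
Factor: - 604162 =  - 2^1*13^1*19^1*1223^1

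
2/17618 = 1/8809 =0.00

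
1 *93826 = 93826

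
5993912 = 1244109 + 4749803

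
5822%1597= 1031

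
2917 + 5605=8522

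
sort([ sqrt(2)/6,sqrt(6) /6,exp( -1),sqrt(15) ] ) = [sqrt (2 ) /6, exp(-1 ), sqrt(6 )/6, sqrt( 15) ]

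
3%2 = 1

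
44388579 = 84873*523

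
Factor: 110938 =2^1*55469^1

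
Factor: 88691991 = 3^1 *181^1*163337^1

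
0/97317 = 0 = 0.00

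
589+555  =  1144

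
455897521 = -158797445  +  614694966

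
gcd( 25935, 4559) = 1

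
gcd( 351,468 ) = 117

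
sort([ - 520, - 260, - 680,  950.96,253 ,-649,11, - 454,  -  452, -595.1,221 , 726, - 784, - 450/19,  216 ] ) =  [  -  784, - 680, -649, - 595.1,  -  520,-454, - 452, - 260, - 450/19,  11,216, 221,253, 726,950.96]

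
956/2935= 956/2935 = 0.33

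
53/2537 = 53/2537 = 0.02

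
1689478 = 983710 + 705768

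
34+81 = 115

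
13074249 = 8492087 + 4582162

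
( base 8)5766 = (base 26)4DK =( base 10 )3062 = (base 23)5i3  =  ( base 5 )44222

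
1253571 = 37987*33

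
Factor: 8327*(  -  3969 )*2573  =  - 3^4*7^2*11^1*31^1*83^1*757^1  =  - 85037297499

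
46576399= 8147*5717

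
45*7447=335115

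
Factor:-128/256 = - 2^( - 1 )=- 1/2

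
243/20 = 12 + 3/20 = 12.15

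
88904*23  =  2044792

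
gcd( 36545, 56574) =1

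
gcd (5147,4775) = 1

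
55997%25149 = 5699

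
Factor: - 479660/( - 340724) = 145/103 = 5^1*29^1*103^( - 1 ) 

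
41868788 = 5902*7094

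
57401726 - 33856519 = 23545207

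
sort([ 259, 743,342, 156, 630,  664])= [156,259, 342,630, 664,  743 ] 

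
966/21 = 46 =46.00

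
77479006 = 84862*913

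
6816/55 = 123 + 51/55 = 123.93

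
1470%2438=1470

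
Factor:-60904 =-2^3 * 23^1*331^1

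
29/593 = 29/593 =0.05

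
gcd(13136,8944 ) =16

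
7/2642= 7/2642=0.00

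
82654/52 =1589 + 1/2 = 1589.50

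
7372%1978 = 1438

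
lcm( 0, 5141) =0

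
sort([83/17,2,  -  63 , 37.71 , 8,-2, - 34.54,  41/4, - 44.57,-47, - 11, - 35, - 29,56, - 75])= [-75, - 63, - 47, - 44.57, - 35, - 34.54, - 29, - 11, - 2, 2, 83/17,8,41/4, 37.71,56 ] 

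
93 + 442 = 535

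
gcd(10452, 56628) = 156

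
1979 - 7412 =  - 5433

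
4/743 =4/743= 0.01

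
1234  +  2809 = 4043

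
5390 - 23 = 5367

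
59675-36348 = 23327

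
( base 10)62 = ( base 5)222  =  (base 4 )332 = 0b111110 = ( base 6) 142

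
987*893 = 881391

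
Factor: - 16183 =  - 16183^1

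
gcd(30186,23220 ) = 2322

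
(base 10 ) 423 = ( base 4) 12213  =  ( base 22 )j5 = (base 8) 647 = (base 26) g7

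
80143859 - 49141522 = 31002337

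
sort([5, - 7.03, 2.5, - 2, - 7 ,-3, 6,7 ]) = [ -7.03, - 7,-3,-2,2.5 , 5 , 6,7]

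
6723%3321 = 81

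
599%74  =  7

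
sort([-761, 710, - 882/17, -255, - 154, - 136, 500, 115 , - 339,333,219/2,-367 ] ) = [- 761,-367, - 339, - 255, - 154, - 136,  -  882/17, 219/2, 115, 333, 500 , 710 ]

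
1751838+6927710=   8679548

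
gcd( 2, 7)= 1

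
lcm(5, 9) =45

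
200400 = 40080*5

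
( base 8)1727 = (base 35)S3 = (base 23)1JH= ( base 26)1BL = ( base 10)983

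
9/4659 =3/1553 = 0.00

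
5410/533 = 5410/533=10.15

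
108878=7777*14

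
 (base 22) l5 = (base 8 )723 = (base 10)467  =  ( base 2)111010011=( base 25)ih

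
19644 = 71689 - 52045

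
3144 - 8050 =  - 4906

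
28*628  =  17584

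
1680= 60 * 28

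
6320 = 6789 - 469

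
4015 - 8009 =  - 3994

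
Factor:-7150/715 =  - 10 = - 2^1*5^1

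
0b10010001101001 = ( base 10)9321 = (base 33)8IF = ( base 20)1361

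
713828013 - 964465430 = - 250637417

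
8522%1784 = 1386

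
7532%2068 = 1328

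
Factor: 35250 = 2^1 * 3^1 * 5^3 *47^1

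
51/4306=51/4306 =0.01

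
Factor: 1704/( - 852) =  - 2 = - 2^1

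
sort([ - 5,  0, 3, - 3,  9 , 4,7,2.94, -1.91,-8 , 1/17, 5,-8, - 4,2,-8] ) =[ - 8,  -  8 ,-8,-5, -4, - 3,-1.91,0, 1/17, 2, 2.94,3, 4,  5,7 , 9] 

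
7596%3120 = 1356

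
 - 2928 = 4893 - 7821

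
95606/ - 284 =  - 47803/142 = -336.64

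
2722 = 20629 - 17907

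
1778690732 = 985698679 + 792992053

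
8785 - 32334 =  - 23549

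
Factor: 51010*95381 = 4865384810  =  2^1 * 5^1 * 11^1*13^1*23^1*29^1*5101^1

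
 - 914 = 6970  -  7884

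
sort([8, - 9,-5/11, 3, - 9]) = [- 9, - 9, - 5/11, 3, 8 ] 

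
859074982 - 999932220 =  - 140857238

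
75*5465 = 409875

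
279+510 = 789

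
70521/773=70521/773  =  91.23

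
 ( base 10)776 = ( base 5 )11101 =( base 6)3332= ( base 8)1410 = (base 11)646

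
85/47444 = 85/47444 =0.00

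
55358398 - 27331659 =28026739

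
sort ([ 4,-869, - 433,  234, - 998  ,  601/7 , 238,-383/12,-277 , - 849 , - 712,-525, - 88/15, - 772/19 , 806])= [-998, - 869, - 849, - 712,-525,-433,-277,-772/19,  -  383/12,-88/15, 4,601/7,234,238,806 ]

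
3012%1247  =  518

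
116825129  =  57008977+59816152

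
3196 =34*94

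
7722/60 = 1287/10 = 128.70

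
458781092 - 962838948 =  - 504057856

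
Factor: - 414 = - 2^1 *3^2*23^1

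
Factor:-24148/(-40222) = 12074/20111 = 2^1*7^( -1 ) *13^( - 2)*17^( - 1)*6037^1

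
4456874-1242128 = 3214746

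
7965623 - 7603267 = 362356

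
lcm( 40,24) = 120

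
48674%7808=1826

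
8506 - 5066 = 3440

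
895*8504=7611080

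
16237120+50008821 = 66245941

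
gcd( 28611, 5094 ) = 9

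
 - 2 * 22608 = -45216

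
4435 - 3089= 1346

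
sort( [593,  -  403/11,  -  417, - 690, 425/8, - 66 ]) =[ - 690,-417,  -  66, - 403/11,425/8,593 ] 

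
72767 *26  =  1891942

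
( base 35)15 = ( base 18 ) 24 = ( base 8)50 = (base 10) 40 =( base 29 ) 1b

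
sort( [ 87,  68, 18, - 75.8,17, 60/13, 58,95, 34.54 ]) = [-75.8,60/13, 17 , 18,34.54,58, 68,  87, 95]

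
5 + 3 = 8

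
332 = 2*166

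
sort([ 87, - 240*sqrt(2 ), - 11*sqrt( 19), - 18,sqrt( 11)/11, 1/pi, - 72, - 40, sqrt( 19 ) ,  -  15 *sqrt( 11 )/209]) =[ - 240*sqrt ( 2 ), - 72, - 11*sqrt( 19 ), -40,-18, - 15 * sqrt(11)/209,sqrt(11 )/11, 1/pi, sqrt(19 ),87 ]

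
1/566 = 1/566 = 0.00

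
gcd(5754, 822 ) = 822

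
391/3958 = 391/3958 = 0.10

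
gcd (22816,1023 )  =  31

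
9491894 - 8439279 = 1052615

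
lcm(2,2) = 2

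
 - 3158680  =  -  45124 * 70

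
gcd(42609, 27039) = 3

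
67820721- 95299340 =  - 27478619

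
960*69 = 66240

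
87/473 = 87/473 = 0.18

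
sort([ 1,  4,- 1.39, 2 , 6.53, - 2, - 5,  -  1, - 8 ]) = [ - 8, - 5, - 2, -1.39, - 1, 1,2,4,6.53 ] 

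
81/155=81/155  =  0.52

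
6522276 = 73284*89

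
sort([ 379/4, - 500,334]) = [ - 500,379/4 , 334]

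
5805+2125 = 7930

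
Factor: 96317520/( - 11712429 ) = -32105840/3904143 = - 2^4*3^(-1 ) *5^1 * 13^1*41^(  -  1 )* 30871^1 *31741^ ( - 1) 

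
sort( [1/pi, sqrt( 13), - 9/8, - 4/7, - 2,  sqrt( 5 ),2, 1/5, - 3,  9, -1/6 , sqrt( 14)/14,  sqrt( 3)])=[ - 3, -2, - 9/8, - 4/7, - 1/6, 1/5, sqrt(14)/14, 1/pi , sqrt(3), 2,  sqrt ( 5),  sqrt( 13),  9]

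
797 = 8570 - 7773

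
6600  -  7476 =-876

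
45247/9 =5027 + 4/9 =5027.44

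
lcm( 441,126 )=882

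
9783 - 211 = 9572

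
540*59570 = 32167800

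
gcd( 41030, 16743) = 1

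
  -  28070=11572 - 39642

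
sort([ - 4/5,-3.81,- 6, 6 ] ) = [ - 6 , - 3.81, - 4/5, 6]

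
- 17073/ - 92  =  17073/92 = 185.58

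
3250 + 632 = 3882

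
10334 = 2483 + 7851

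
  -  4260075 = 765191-5025266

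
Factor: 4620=2^2*3^1*5^1*7^1*11^1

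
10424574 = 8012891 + 2411683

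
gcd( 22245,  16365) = 15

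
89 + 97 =186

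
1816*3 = 5448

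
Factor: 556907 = 13^1*42839^1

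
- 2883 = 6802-9685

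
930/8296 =465/4148 = 0.11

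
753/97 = 753/97  =  7.76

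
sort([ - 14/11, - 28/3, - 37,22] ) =[ - 37, - 28/3, - 14/11, 22]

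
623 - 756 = -133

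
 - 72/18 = -4 = - 4.00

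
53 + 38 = 91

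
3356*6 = 20136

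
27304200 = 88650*308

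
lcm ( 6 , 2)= 6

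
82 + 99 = 181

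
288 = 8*36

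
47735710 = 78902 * 605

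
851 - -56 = 907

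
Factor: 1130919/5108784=2^( - 4) *479^1* 787^1*106433^( - 1) = 376973/1702928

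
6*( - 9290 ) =-55740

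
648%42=18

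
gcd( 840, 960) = 120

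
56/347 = 56/347 = 0.16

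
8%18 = 8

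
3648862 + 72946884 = 76595746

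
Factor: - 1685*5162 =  - 8697970 = - 2^1*5^1*29^1 * 89^1 * 337^1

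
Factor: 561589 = 7^2*73^1*157^1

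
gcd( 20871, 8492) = 1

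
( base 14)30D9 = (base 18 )17HH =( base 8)20347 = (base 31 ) 8nm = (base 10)8423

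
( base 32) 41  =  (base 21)63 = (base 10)129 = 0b10000001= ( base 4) 2001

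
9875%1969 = 30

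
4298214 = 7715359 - 3417145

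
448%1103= 448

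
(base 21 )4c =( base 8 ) 140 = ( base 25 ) 3l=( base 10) 96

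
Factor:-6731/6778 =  - 2^( - 1)*53^1*127^1*3389^ (-1 ) 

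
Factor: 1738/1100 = 79/50 = 2^(-1 ) * 5^( - 2) *79^1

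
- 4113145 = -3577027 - 536118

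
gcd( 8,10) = 2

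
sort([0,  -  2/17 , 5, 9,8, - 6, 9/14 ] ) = [ - 6, - 2/17,0,9/14,5,8,  9] 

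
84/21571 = 84/21571 =0.00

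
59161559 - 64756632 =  - 5595073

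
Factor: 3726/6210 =3/5 = 3^1*5^( - 1)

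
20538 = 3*6846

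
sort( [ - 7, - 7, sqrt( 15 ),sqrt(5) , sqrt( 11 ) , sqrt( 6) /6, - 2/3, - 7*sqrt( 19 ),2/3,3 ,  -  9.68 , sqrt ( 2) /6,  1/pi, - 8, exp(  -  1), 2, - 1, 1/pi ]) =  [ - 7 * sqrt( 19),- 9.68, - 8, - 7, - 7, - 1, - 2/3,  sqrt (2)/6,  1/pi,  1/pi, exp( -1 ),sqrt( 6 )/6, 2/3, 2, sqrt(5), 3 , sqrt( 11),sqrt( 15 ) ]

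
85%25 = 10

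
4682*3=14046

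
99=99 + 0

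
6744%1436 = 1000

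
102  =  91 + 11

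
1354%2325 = 1354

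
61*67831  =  4137691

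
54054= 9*6006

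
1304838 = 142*9189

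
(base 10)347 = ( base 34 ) A7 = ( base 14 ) 1ab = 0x15B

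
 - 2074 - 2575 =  - 4649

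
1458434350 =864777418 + 593656932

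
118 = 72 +46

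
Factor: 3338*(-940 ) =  - 2^3*5^1*47^1*1669^1 = - 3137720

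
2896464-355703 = 2540761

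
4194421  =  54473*77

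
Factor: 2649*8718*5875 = 2^1*3^2*5^3*47^1*883^1*1453^1=135677144250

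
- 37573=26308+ - 63881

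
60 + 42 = 102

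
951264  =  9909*96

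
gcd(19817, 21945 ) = 133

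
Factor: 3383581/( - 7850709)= - 3^( - 3)*290767^(-1) *3383581^1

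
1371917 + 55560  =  1427477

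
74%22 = 8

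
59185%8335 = 840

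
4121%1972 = 177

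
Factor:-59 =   -  59^1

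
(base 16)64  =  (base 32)34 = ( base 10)100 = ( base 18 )5a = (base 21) 4g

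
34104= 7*4872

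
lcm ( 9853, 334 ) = 19706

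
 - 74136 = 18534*(-4) 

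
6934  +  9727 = 16661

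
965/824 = 965/824  =  1.17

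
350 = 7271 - 6921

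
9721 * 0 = 0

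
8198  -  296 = 7902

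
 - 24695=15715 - 40410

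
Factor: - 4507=  -  4507^1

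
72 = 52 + 20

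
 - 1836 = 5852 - 7688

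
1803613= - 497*( - 3629 ) 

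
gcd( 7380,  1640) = 820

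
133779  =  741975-608196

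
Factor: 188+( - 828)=  -  2^7* 5^1 = - 640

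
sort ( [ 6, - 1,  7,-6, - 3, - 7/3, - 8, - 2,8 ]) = [-8, - 6, - 3,-7/3,-2, - 1, 6,7, 8]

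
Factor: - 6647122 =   -  2^1* 3323561^1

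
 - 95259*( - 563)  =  53630817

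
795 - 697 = 98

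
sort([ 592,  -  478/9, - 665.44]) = [  -  665.44,  -  478/9,592]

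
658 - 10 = 648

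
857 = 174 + 683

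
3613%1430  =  753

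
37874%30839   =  7035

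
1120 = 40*28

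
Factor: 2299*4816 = 11071984 = 2^4*7^1* 11^2 * 19^1*43^1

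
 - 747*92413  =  - 69032511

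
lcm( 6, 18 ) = 18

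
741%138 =51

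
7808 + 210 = 8018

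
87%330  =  87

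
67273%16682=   545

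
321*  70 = 22470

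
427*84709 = 36170743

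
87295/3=29098 + 1/3 = 29098.33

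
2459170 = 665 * 3698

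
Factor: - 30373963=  - 30373963^1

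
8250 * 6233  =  51422250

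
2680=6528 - 3848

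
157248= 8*19656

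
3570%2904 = 666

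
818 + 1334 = 2152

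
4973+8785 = 13758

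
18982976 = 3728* 5092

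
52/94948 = 13/23737 = 0.00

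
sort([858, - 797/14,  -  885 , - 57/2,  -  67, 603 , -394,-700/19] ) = [ - 885, - 394 ,-67, - 797/14, - 700/19, - 57/2, 603, 858 ]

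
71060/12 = 5921+ 2/3 = 5921.67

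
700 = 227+473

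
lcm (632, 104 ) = 8216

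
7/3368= 7/3368 = 0.00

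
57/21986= 57/21986 =0.00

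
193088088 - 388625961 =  - 195537873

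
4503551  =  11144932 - 6641381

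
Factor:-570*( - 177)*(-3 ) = -2^1*3^3*5^1*19^1*59^1 = - 302670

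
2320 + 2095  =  4415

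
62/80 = 31/40 = 0.78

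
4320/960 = 4 + 1/2 = 4.50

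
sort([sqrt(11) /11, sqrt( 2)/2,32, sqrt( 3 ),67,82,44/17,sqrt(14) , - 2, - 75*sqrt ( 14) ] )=[ - 75*sqrt(14), - 2,sqrt(11 )/11 , sqrt(2 )/2, sqrt( 3 ),44/17, sqrt( 14), 32,67,82] 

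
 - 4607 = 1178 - 5785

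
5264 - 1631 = 3633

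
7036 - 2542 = 4494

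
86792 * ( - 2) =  - 173584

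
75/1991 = 75/1991 = 0.04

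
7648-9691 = -2043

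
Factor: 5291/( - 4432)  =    -  2^( - 4)*11^1*13^1 *37^1 *277^( - 1)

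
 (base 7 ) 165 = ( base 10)96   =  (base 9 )116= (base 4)1200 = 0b1100000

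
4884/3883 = 1 + 91/353=1.26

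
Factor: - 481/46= -2^(-1 )*13^1*23^(-1 )*37^1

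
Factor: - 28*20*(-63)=2^4*3^2 * 5^1*7^2 = 35280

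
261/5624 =261/5624 = 0.05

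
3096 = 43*72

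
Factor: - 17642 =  - 2^1*8821^1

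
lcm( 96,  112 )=672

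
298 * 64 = 19072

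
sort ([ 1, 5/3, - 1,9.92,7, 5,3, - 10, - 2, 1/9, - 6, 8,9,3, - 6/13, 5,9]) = [ - 10, - 6, - 2, - 1, - 6/13,1/9,1,5/3,3, 3,5,5,7,8,9,9,9.92 ] 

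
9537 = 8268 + 1269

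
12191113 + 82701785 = 94892898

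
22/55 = 2/5 = 0.40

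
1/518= 1/518 = 0.00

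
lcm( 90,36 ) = 180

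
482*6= 2892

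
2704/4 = 676 = 676.00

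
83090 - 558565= - 475475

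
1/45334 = 1/45334 = 0.00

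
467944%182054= 103836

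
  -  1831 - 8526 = -10357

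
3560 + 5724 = 9284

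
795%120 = 75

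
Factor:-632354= - 2^1* 316177^1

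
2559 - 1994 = 565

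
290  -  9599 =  - 9309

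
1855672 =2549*728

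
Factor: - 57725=-5^2* 2309^1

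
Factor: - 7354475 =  - 5^2 * 294179^1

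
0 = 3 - 3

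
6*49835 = 299010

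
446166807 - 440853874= 5312933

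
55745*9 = 501705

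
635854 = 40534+595320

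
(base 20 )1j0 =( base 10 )780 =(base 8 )1414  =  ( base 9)1056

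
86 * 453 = 38958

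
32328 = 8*4041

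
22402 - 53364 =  - 30962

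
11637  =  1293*9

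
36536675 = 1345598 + 35191077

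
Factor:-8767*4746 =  - 41608182=   -2^1 * 3^1*7^1*11^1*113^1*797^1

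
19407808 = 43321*448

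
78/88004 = 39/44002 = 0.00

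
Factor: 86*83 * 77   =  549626 = 2^1*7^1*11^1*43^1*83^1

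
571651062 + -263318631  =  308332431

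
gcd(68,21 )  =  1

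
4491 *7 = 31437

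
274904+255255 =530159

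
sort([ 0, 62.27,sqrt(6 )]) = [ 0, sqrt ( 6 ), 62.27 ] 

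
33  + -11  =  22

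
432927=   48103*9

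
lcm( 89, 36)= 3204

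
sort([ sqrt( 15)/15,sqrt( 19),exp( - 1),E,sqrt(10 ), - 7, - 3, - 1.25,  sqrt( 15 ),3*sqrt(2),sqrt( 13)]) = [ - 7, - 3, - 1.25 , sqrt( 15)/15,exp( - 1 ),E,sqrt(10) , sqrt( 13 ),sqrt( 15),3*sqrt ( 2) , sqrt(19 )] 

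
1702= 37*46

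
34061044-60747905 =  - 26686861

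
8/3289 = 8/3289 = 0.00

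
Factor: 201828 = 2^2 *3^1*11^2* 139^1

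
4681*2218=10382458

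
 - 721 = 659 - 1380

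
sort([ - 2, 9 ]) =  [ - 2 , 9]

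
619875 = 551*1125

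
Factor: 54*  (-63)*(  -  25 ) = 85050 = 2^1 * 3^5*5^2*7^1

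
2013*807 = 1624491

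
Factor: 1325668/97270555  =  2^2*5^( - 1)*19^1*17443^1*19454111^( - 1) 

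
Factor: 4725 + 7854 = 12579 = 3^1*7^1*599^1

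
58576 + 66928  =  125504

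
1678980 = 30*55966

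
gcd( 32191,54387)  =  1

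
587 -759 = -172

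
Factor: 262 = 2^1*131^1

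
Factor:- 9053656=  - 2^3*17^1*66571^1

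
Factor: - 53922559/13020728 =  - 2^( - 3)*7^( - 1)*43^1* 232513^( - 1)*1254013^1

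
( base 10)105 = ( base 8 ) 151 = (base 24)49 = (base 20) 55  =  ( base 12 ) 89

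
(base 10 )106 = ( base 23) 4E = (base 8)152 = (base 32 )3a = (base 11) 97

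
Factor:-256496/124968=-2^1*3^(  -  1)*17^1*23^1*127^(-1) =- 782/381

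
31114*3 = 93342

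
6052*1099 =6651148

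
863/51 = 16 + 47/51 =16.92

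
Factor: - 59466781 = - 11^2*491461^1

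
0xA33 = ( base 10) 2611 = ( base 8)5063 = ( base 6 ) 20031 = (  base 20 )6AB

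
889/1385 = 889/1385 = 0.64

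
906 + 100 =1006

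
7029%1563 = 777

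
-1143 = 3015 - 4158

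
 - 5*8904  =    -  44520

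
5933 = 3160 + 2773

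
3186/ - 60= - 531/10= - 53.10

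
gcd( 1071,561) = 51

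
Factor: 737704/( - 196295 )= - 808/215 = - 2^3*5^( - 1)*43^(  -  1)*101^1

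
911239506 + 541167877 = 1452407383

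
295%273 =22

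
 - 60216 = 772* ( - 78 )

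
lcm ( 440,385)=3080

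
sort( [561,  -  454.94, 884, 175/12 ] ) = [ - 454.94, 175/12, 561,884]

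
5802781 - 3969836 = 1832945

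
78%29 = 20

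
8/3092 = 2/773  =  0.00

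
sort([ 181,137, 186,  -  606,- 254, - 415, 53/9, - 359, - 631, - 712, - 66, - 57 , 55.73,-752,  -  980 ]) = [ - 980, - 752,- 712, - 631,-606, - 415,- 359  , - 254, - 66, - 57,  53/9, 55.73,137, 181, 186] 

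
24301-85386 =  - 61085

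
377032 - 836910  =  -459878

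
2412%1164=84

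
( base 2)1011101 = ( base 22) 45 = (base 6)233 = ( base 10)93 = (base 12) 79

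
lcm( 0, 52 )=0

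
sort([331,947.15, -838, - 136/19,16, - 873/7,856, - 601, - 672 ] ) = [ - 838 , - 672, - 601, - 873/7 , - 136/19,16, 331,856,947.15 ] 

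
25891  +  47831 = 73722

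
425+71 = 496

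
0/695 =0=0.00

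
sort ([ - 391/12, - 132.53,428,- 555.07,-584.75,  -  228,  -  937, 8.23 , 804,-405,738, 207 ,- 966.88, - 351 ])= [ - 966.88, - 937, - 584.75, -555.07, - 405,- 351,- 228, - 132.53, - 391/12, 8.23 , 207,428, 738, 804 ]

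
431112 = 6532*66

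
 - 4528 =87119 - 91647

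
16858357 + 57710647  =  74569004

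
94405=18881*5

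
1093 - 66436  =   - 65343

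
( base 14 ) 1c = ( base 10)26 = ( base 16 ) 1a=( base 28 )Q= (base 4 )122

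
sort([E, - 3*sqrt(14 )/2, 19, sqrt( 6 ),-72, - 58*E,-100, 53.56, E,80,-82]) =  [-58 * E,-100,-82,-72,  -  3*sqrt( 14) /2,  sqrt ( 6), E, E, 19, 53.56,80]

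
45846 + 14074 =59920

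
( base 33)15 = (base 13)2c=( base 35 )13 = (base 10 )38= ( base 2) 100110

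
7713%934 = 241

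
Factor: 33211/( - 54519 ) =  - 3^( - 1)*17^( - 1)*1069^ ( - 1)*33211^1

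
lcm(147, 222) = 10878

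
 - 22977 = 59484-82461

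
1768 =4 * 442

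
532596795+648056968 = 1180653763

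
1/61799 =1/61799 = 0.00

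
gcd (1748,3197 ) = 23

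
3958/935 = 4 + 218/935 = 4.23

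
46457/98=46457/98 = 474.05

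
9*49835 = 448515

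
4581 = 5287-706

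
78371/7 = 78371/7 = 11195.86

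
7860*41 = 322260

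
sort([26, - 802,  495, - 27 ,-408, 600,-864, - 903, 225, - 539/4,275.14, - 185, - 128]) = [-903, - 864,  -  802 ,-408, - 185, - 539/4, - 128,-27, 26, 225, 275.14,495,600]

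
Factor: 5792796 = 2^2 *3^4*19^1*941^1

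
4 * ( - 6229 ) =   -  24916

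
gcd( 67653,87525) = 9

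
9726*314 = 3053964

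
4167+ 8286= 12453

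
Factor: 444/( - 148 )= - 3^1  =  - 3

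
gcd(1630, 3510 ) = 10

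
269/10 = 269/10=26.90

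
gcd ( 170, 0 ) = 170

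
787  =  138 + 649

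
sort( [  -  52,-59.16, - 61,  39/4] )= [-61,  -  59.16 , - 52,39/4]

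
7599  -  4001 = 3598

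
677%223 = 8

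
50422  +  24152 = 74574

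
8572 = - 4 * ( - 2143 )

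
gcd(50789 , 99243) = 1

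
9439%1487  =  517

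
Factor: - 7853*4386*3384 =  - 2^4*3^3*17^1 * 43^1*47^1*7853^1 =- 116555985072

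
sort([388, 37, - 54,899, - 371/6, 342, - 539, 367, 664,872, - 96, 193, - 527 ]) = [- 539, - 527,-96, - 371/6,-54, 37,  193, 342, 367,  388, 664, 872 , 899]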